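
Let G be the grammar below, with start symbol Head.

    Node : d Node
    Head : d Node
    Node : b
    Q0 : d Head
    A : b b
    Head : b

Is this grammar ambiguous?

(A, Q0 are unreachable from Head, so their rules don't affect L(Head).) Each reachable nonterminal has at most one production per leading terminal, and all productions are right-linear; the derivation is determined token-by-token.

Unambiguous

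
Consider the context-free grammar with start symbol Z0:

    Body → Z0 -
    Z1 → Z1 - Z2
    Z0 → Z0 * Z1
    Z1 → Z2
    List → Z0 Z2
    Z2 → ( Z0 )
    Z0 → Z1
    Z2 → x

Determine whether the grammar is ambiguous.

Unambiguous

Only Z0, Z1, Z2 are reachable from Z0; ignoring the rest: Z0 → Z0 * Z1 | Z1  ;  Z1 → Z1 - Z2 | Z2  — a left-associative chain with Z2 at the bottom. Each string factors uniquely by precedence.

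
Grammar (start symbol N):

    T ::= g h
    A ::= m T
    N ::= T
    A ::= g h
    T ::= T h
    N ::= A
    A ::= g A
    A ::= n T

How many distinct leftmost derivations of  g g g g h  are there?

Parse trees for g g g g h:
  [N [A g [A g [A g [A g h]]]]]

1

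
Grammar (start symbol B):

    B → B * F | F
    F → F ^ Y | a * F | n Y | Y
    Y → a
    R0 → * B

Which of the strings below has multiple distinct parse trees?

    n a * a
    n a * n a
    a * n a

n a * a: 1 tree
n a * n a: 1 tree
a * n a: 2 trees

a * n a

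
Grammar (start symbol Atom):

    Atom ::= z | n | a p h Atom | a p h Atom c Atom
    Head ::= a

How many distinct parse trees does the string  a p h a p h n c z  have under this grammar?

Parse trees for a p h a p h n c z:
  [Atom a p h [Atom a p h [Atom n] c [Atom z]]]
  [Atom a p h [Atom a p h [Atom n]] c [Atom z]]

2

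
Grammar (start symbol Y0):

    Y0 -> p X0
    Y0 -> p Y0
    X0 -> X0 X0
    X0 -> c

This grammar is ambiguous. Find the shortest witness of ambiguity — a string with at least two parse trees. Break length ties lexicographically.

p c c c

length 2: no string has ≥2 trees
length 3: no string has ≥2 trees
length 4: p c c c has 2 parse trees

Two derivations of p c c c:
  Y0 ⇒ p X0 ⇒ p X0 X0 ⇒ p X0 X0 X0 ⇒ p c X0 X0 ⇒ p c c X0 ⇒ p c c c
  Y0 ⇒ p X0 ⇒ p X0 X0 ⇒ p c X0 ⇒ p c X0 X0 ⇒ p c c X0 ⇒ p c c c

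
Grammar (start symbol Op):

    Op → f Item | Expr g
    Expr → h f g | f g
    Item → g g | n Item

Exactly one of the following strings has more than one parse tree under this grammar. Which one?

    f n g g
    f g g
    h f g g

f g g

f n g g: 1 tree
f g g: 2 trees
h f g g: 1 tree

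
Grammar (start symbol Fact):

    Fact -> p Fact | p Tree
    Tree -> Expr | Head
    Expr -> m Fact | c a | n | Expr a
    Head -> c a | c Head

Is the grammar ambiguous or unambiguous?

Ambiguous

Witness: p c a

Derivation 1: Fact ⇒ p Tree ⇒ p Expr ⇒ p c a
Derivation 2: Fact ⇒ p Tree ⇒ p Head ⇒ p c a

Two distinct leftmost derivations for the same string.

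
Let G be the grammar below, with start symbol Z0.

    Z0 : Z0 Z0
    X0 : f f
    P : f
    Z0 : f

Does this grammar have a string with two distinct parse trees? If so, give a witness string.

Ambiguous

Witness: f f f

Derivation 1: Z0 ⇒ Z0 Z0 ⇒ Z0 Z0 Z0 ⇒ f Z0 Z0 ⇒ f f Z0 ⇒ f f f
Derivation 2: Z0 ⇒ Z0 Z0 ⇒ f Z0 ⇒ f Z0 Z0 ⇒ f f Z0 ⇒ f f f

Two distinct leftmost derivations for the same string.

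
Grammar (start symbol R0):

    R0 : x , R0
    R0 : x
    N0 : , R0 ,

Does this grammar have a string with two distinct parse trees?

Unambiguous

(N0 is unreachable from R0, so its rules don't affect L(R0).) The reachable grammar is A → atom sep A | atom. Each atom is followed by either the separator (recurse) or end-of-string (stop) — no choice point.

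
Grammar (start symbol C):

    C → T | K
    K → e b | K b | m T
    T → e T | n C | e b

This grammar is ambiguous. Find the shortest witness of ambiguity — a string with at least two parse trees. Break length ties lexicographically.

e b

length 2: e b has 2 parse trees

Two derivations of e b:
  C ⇒ T ⇒ e b
  C ⇒ K ⇒ e b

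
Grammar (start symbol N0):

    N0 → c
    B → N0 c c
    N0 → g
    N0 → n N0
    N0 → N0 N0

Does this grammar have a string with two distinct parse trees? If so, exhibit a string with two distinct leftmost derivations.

Witness: c c c

Derivation 1: N0 ⇒ N0 N0 ⇒ c N0 ⇒ c N0 N0 ⇒ c c N0 ⇒ c c c
Derivation 2: N0 ⇒ N0 N0 ⇒ N0 N0 N0 ⇒ c N0 N0 ⇒ c c N0 ⇒ c c c

Two distinct leftmost derivations for the same string.

Ambiguous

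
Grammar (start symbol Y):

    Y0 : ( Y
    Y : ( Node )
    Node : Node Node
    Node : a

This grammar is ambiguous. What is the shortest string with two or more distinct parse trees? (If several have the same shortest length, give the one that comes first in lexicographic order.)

( a a a )

length 3: no string has ≥2 trees
length 4: no string has ≥2 trees
length 5: ( a a a ) has 2 parse trees

Two derivations of ( a a a ):
  Y ⇒ ( Node ) ⇒ ( Node Node ) ⇒ ( Node Node Node ) ⇒ ( a Node Node ) ⇒ ( a a Node ) ⇒ ( a a a )
  Y ⇒ ( Node ) ⇒ ( Node Node ) ⇒ ( a Node ) ⇒ ( a Node Node ) ⇒ ( a a Node ) ⇒ ( a a a )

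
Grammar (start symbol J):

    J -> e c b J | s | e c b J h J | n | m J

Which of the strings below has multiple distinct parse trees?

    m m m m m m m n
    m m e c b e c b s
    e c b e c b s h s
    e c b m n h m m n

m m m m m m m n: 1 tree
m m e c b e c b s: 1 tree
e c b e c b s h s: 2 trees
e c b m n h m m n: 1 tree

e c b e c b s h s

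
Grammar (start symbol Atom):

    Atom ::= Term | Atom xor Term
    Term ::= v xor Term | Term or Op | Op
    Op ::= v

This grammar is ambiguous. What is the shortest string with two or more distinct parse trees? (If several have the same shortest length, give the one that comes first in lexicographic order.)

length 1: no string has ≥2 trees
length 3: v xor v has 2 parse trees

Two derivations of v xor v:
  Atom ⇒ Term ⇒ v xor Term ⇒ v xor Op ⇒ v xor v
  Atom ⇒ Atom xor Term ⇒ Term xor Term ⇒ Op xor Term ⇒ v xor Term ⇒ v xor Op ⇒ v xor v

v xor v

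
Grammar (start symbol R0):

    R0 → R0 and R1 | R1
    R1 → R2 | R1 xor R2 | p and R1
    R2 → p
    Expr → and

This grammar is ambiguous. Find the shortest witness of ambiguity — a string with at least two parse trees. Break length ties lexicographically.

p and p

length 1: no string has ≥2 trees
length 3: p and p has 2 parse trees

Two derivations of p and p:
  R0 ⇒ R0 and R1 ⇒ R1 and R1 ⇒ R2 and R1 ⇒ p and R1 ⇒ p and R2 ⇒ p and p
  R0 ⇒ R1 ⇒ p and R1 ⇒ p and R2 ⇒ p and p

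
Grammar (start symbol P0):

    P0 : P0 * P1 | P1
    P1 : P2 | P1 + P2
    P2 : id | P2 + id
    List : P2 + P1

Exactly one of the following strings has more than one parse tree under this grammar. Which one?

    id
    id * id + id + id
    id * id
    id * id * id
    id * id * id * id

id: 1 tree
id * id + id + id: 4 trees
id * id: 1 tree
id * id * id: 1 tree
id * id * id * id: 1 tree

id * id + id + id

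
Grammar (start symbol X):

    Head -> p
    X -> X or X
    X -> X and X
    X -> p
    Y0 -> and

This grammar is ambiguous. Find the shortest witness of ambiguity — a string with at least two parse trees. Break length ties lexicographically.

p and p and p

length 1: no string has ≥2 trees
length 3: no string has ≥2 trees
length 5: p and p and p has 2 parse trees

Two derivations of p and p and p:
  X ⇒ X and X ⇒ X and X and X ⇒ p and X and X ⇒ p and p and X ⇒ p and p and p
  X ⇒ X and X ⇒ p and X ⇒ p and X and X ⇒ p and p and X ⇒ p and p and p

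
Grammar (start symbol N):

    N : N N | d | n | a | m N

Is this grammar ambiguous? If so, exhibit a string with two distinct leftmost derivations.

Witness: a a a

Derivation 1: N ⇒ N N ⇒ N N N ⇒ a N N ⇒ a a N ⇒ a a a
Derivation 2: N ⇒ N N ⇒ a N ⇒ a N N ⇒ a a N ⇒ a a a

Two distinct leftmost derivations for the same string.

Ambiguous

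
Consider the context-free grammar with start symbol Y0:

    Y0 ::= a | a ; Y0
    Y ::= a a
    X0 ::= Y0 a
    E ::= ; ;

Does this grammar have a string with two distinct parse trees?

(Y, X0, E are unreachable from Y0, so their rules don't affect L(Y0).) Right-recursive list with a separator: after each atom, whether the separator follows determines the rule. One parse per string.

Unambiguous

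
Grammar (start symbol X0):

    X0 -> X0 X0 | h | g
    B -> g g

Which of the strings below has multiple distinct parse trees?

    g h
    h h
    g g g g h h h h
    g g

g h: 1 tree
h h: 1 tree
g g g g h h h h: 429 trees
g g: 1 tree

g g g g h h h h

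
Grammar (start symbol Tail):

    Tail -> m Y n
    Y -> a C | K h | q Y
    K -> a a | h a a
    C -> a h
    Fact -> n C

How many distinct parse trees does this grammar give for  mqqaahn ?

Parse trees for mqqaahn:
  [Tail m [Y q [Y q [Y a [C a h]]]] n]
  [Tail m [Y q [Y q [Y [K a a] h]]] n]

2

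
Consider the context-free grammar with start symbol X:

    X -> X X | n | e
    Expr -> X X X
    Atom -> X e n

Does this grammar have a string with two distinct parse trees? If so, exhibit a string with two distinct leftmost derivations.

Ambiguous

Witness: e e e

Derivation 1: X ⇒ X X ⇒ X X X ⇒ e X X ⇒ e e X ⇒ e e e
Derivation 2: X ⇒ X X ⇒ e X ⇒ e X X ⇒ e e X ⇒ e e e

Two distinct leftmost derivations for the same string.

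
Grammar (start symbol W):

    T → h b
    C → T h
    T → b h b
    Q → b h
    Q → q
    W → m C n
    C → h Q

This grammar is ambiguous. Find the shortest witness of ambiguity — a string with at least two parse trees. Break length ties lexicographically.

length 4: no string has ≥2 trees
length 5: m h b h n has 2 parse trees

Two derivations of m h b h n:
  W ⇒ m C n ⇒ m T h n ⇒ m h b h n
  W ⇒ m C n ⇒ m h Q n ⇒ m h b h n

m h b h n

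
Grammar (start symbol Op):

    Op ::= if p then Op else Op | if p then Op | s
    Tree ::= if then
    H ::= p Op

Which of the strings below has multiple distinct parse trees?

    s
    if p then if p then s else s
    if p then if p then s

s: 1 tree
if p then if p then s else s: 2 trees
if p then if p then s: 1 tree

if p then if p then s else s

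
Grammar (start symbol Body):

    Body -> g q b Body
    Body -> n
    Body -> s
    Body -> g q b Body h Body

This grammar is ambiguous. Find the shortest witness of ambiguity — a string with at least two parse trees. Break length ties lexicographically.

length 1: no string has ≥2 trees
length 4: no string has ≥2 trees
length 6: no string has ≥2 trees
length 7: no string has ≥2 trees
length 9: g q b g q b n h n has 2 parse trees

Two derivations of g q b g q b n h n:
  Body ⇒ g q b Body ⇒ g q b g q b Body h Body ⇒ g q b g q b n h Body ⇒ g q b g q b n h n
  Body ⇒ g q b Body h Body ⇒ g q b g q b Body h Body ⇒ g q b g q b n h Body ⇒ g q b g q b n h n

g q b g q b n h n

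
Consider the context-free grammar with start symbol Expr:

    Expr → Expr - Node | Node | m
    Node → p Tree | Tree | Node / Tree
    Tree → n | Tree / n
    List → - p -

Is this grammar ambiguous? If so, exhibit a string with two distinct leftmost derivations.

Witness: n / n

Derivation 1: Expr ⇒ Node ⇒ Tree ⇒ Tree / n ⇒ n / n
Derivation 2: Expr ⇒ Node ⇒ Node / Tree ⇒ Tree / Tree ⇒ n / Tree ⇒ n / n

Two distinct leftmost derivations for the same string.

Ambiguous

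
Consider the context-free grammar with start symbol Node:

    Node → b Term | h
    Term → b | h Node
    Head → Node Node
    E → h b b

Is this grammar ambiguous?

Only Node, Term are reachable from Node; ignoring the rest: Each reachable nonterminal has at most one production per leading terminal, and all productions are right-linear; the derivation is determined token-by-token.

Unambiguous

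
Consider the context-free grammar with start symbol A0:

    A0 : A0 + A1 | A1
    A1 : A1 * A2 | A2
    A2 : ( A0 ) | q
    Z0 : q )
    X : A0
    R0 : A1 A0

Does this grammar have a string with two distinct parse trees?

(Z0, X, R0 are unreachable from A0, so their rules don't affect L(A0).) This is a standard precedence ladder (A0 over A1 over A2), with each level left-recursive on its own operator ('+' at A0, '*' at A1). That structure is LR(1), hence unambiguous.

Unambiguous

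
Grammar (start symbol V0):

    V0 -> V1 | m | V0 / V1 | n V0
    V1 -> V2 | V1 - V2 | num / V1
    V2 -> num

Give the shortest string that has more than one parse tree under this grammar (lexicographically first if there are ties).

num / num

length 1: no string has ≥2 trees
length 2: no string has ≥2 trees
length 3: num / num has 2 parse trees

Two derivations of num / num:
  V0 ⇒ V1 ⇒ num / V1 ⇒ num / V2 ⇒ num / num
  V0 ⇒ V0 / V1 ⇒ V1 / V1 ⇒ V2 / V1 ⇒ num / V1 ⇒ num / V2 ⇒ num / num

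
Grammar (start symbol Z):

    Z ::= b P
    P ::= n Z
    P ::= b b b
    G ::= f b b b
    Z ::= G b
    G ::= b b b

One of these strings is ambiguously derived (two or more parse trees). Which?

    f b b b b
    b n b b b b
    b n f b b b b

f b b b b: 1 tree
b n b b b b: 2 trees
b n f b b b b: 1 tree

b n b b b b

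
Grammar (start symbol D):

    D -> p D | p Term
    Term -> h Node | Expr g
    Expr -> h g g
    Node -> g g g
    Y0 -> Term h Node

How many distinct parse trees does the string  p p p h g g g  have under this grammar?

2

Parse trees for p p p h g g g:
  [D p [D p [D p [Term h [Node g g g]]]]]
  [D p [D p [D p [Term [Expr h g g] g]]]]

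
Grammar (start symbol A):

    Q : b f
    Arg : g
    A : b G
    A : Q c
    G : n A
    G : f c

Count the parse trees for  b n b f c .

Parse trees for b n b f c:
  [A b [G n [A b [G f c]]]]
  [A b [G n [A [Q b f] c]]]

2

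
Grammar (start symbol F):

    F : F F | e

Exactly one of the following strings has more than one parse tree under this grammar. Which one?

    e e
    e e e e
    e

e e: 1 tree
e e e e: 5 trees
e: 1 tree

e e e e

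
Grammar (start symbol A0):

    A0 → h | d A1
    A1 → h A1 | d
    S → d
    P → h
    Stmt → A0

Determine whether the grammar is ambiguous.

Only A0, A1 are reachable from A0; ignoring the rest: Restricted to the reachable nonterminals, every rule has the form A → t or A → t B, and no two rules for the same A share a first terminal. The grammar encodes a DFA — one run per string.

Unambiguous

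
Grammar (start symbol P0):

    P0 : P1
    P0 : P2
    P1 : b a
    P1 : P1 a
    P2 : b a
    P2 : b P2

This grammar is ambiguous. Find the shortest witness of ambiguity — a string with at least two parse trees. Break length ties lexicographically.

length 2: b a has 2 parse trees

Two derivations of b a:
  P0 ⇒ P1 ⇒ b a
  P0 ⇒ P2 ⇒ b a

b a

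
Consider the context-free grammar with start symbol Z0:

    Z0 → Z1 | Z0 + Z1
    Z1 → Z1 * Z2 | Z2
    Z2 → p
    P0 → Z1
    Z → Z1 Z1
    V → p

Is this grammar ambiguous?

(P0, Z, V are unreachable from Z0, so their rules don't affect L(Z0).) Z0 → Z0 + Z1 | Z1  ;  Z1 → Z1 * Z2 | Z2  — a left-associative chain with Z2 at the bottom. Each string factors uniquely by precedence.

Unambiguous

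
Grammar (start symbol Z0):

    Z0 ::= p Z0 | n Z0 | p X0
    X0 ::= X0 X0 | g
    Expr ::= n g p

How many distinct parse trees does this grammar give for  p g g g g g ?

Parse trees for p g g g g g (showing first 6 of 14):
  [Z0 p [X0 [X0 g] [X0 [X0 g] [X0 [X0 g] [X0 [X0 g] [X0 g]]]]]]
  [Z0 p [X0 [X0 g] [X0 [X0 g] [X0 [X0 [X0 g] [X0 g]] [X0 g]]]]]
  [Z0 p [X0 [X0 g] [X0 [X0 [X0 g] [X0 g]] [X0 [X0 g] [X0 g]]]]]
  [Z0 p [X0 [X0 g] [X0 [X0 [X0 g] [X0 [X0 g] [X0 g]]] [X0 g]]]]
  [Z0 p [X0 [X0 g] [X0 [X0 [X0 [X0 g] [X0 g]] [X0 g]] [X0 g]]]]
  [Z0 p [X0 [X0 [X0 g] [X0 g]] [X0 [X0 g] [X0 [X0 g] [X0 g]]]]]

14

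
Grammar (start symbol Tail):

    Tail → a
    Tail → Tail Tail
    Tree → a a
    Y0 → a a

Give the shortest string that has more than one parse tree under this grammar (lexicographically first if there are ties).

length 1: no string has ≥2 trees
length 2: no string has ≥2 trees
length 3: a a a has 2 parse trees

Two derivations of a a a:
  Tail ⇒ Tail Tail ⇒ a Tail ⇒ a Tail Tail ⇒ a a Tail ⇒ a a a
  Tail ⇒ Tail Tail ⇒ Tail Tail Tail ⇒ a Tail Tail ⇒ a a Tail ⇒ a a a

a a a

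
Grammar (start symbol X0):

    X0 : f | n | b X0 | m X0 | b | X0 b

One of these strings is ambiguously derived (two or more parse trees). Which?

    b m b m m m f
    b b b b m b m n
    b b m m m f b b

b b m m m f b b

b m b m m m f: 1 tree
b b b b m b m n: 1 tree
b b m m m f b b: 21 trees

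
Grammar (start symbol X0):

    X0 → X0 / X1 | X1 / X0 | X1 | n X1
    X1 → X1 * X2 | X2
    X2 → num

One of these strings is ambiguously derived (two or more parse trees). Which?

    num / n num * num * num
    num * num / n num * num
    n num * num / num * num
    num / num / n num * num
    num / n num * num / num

num / n num * num / num

num / n num * num * num: 1 tree
num * num / n num * num: 1 tree
n num * num / num * num: 1 tree
num / num / n num * num: 1 tree
num / n num * num / num: 2 trees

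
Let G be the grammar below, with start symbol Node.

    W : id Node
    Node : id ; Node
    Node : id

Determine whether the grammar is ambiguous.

Only Node is reachable from Node; ignoring the rest: The reachable grammar is A → atom sep A | atom. Each atom is followed by either the separator (recurse) or end-of-string (stop) — no choice point.

Unambiguous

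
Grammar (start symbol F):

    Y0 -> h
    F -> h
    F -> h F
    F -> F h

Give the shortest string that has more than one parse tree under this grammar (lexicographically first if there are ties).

length 1: no string has ≥2 trees
length 2: h h has 2 parse trees

Two derivations of h h:
  F ⇒ h F ⇒ h h
  F ⇒ F h ⇒ h h

h h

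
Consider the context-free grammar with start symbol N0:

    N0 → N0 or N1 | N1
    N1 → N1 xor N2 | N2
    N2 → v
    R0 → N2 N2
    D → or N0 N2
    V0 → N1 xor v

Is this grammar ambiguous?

Unambiguous

Only N0, N1, N2 are reachable from N0; ignoring the rest: N0 → N0 or N1 | N1  ;  N1 → N1 xor N2 | N2  — a left-associative chain with N2 at the bottom. Each string factors uniquely by precedence.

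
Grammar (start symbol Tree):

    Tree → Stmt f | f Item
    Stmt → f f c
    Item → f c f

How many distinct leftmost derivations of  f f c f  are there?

2

Parse trees for f f c f:
  [Tree [Stmt f f c] f]
  [Tree f [Item f c f]]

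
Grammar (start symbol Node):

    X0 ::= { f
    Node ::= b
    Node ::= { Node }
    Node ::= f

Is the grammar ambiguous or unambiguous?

Only Node is reachable from Node; ignoring the rest: L(Node) is { openⁿ atom closeⁿ : n ≥ 0 }. The bracket depth fixes n, and the derivation is forced at every step.

Unambiguous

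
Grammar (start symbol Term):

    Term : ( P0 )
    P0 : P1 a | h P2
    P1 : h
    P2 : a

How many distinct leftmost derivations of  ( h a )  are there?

2

Parse trees for ( h a ):
  [Term ( [P0 [P1 h] a] )]
  [Term ( [P0 h [P2 a]] )]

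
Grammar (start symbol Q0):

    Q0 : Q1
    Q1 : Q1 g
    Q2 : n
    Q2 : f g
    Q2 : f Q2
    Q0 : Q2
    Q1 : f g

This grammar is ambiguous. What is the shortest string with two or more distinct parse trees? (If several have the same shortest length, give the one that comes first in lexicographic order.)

length 1: no string has ≥2 trees
length 2: f g has 2 parse trees

Two derivations of f g:
  Q0 ⇒ Q1 ⇒ f g
  Q0 ⇒ Q2 ⇒ f g

f g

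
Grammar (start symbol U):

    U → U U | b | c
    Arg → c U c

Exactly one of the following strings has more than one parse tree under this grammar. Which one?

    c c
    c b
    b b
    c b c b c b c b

c c: 1 tree
c b: 1 tree
b b: 1 tree
c b c b c b c b: 429 trees

c b c b c b c b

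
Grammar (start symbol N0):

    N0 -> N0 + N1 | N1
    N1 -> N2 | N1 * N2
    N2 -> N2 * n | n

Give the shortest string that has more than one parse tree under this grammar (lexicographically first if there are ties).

n * n

length 1: no string has ≥2 trees
length 3: n * n has 2 parse trees

Two derivations of n * n:
  N0 ⇒ N1 ⇒ N2 ⇒ N2 * n ⇒ n * n
  N0 ⇒ N1 ⇒ N1 * N2 ⇒ N2 * N2 ⇒ n * N2 ⇒ n * n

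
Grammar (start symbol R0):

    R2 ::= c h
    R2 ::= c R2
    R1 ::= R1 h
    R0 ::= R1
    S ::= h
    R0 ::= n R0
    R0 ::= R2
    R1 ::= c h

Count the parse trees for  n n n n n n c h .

2

Parse trees for n n n n n n c h:
  [R0 n [R0 n [R0 n [R0 n [R0 n [R0 n [R0 [R1 c h]]]]]]]]
  [R0 n [R0 n [R0 n [R0 n [R0 n [R0 n [R0 [R2 c h]]]]]]]]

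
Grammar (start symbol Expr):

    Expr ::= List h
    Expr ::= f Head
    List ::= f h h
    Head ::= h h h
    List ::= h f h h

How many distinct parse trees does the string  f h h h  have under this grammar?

Parse trees for f h h h:
  [Expr [List f h h] h]
  [Expr f [Head h h h]]

2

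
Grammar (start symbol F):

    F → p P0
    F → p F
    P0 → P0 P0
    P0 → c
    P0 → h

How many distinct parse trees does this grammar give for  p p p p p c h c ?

2

Parse trees for p p p p p c h c:
  [F p [F p [F p [F p [F p [P0 [P0 c] [P0 [P0 h] [P0 c]]]]]]]]
  [F p [F p [F p [F p [F p [P0 [P0 [P0 c] [P0 h]] [P0 c]]]]]]]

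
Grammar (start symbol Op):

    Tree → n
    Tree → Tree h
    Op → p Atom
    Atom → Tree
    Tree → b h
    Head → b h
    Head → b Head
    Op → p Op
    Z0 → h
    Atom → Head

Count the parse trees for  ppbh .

Parse trees for ppbh:
  [Op p [Op p [Atom [Tree b h]]]]
  [Op p [Op p [Atom [Head b h]]]]

2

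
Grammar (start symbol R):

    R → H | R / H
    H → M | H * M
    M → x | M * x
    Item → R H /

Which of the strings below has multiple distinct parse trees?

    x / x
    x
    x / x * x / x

x / x * x / x

x / x: 1 tree
x: 1 tree
x / x * x / x: 2 trees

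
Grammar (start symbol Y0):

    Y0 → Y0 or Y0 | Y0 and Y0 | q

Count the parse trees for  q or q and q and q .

Parse trees for q or q and q and q:
  [Y0 [Y0 q] or [Y0 [Y0 q] and [Y0 [Y0 q] and [Y0 q]]]]
  [Y0 [Y0 q] or [Y0 [Y0 [Y0 q] and [Y0 q]] and [Y0 q]]]
  [Y0 [Y0 [Y0 q] or [Y0 q]] and [Y0 [Y0 q] and [Y0 q]]]
  [Y0 [Y0 [Y0 q] or [Y0 [Y0 q] and [Y0 q]]] and [Y0 q]]
  [Y0 [Y0 [Y0 [Y0 q] or [Y0 q]] and [Y0 q]] and [Y0 q]]

5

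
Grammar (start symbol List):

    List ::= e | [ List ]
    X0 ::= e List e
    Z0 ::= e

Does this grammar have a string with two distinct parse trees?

(X0, Z0 are unreachable from List, so their rules don't affect L(List).) L(List) is { openⁿ atom closeⁿ : n ≥ 0 }. The bracket depth fixes n, and the derivation is forced at every step.

Unambiguous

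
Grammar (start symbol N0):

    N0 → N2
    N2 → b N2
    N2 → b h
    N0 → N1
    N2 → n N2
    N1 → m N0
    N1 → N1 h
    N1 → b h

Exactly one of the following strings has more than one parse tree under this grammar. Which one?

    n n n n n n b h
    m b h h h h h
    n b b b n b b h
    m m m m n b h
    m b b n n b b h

n n n n n n b h: 1 tree
m b h h h h h: 6 trees
n b b b n b b h: 1 tree
m m m m n b h: 1 tree
m b b n n b b h: 1 tree

m b h h h h h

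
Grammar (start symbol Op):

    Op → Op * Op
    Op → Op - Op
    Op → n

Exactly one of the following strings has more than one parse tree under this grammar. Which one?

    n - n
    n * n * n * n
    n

n - n: 1 tree
n * n * n * n: 5 trees
n: 1 tree

n * n * n * n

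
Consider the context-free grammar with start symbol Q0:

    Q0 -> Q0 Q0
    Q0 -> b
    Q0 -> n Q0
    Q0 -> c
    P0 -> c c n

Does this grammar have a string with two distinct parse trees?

Ambiguous

Witness: b b b

Derivation 1: Q0 ⇒ Q0 Q0 ⇒ Q0 Q0 Q0 ⇒ b Q0 Q0 ⇒ b b Q0 ⇒ b b b
Derivation 2: Q0 ⇒ Q0 Q0 ⇒ b Q0 ⇒ b Q0 Q0 ⇒ b b Q0 ⇒ b b b

Two distinct leftmost derivations for the same string.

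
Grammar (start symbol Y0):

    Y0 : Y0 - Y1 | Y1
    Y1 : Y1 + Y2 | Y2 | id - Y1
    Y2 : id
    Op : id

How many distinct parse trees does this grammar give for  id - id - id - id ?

8

Parse trees for id - id - id - id:
  [Y0 [Y0 [Y1 [Y2 id]]] - [Y1 id - [Y1 id - [Y1 [Y2 id]]]]]
  [Y0 [Y0 [Y0 [Y1 [Y2 id]]] - [Y1 [Y2 id]]] - [Y1 id - [Y1 [Y2 id]]]]
  [Y0 [Y0 [Y1 id - [Y1 [Y2 id]]]] - [Y1 id - [Y1 [Y2 id]]]]
  [Y0 [Y0 [Y0 [Y1 [Y2 id]]] - [Y1 id - [Y1 [Y2 id]]]] - [Y1 [Y2 id]]]
  [Y0 [Y0 [Y0 [Y0 [Y1 [Y2 id]]] - [Y1 [Y2 id]]] - [Y1 [Y2 id]]] - [Y1 [Y2 id]]]
  [Y0 [Y0 [Y0 [Y1 id - [Y1 [Y2 id]]]] - [Y1 [Y2 id]]] - [Y1 [Y2 id]]]
  [Y0 [Y0 [Y1 id - [Y1 id - [Y1 [Y2 id]]]]] - [Y1 [Y2 id]]]
  [Y0 [Y1 id - [Y1 id - [Y1 id - [Y1 [Y2 id]]]]]]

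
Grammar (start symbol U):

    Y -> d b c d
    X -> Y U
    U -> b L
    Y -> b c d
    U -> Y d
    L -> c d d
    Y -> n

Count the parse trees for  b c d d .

Parse trees for b c d d:
  [U b [L c d d]]
  [U [Y b c d] d]

2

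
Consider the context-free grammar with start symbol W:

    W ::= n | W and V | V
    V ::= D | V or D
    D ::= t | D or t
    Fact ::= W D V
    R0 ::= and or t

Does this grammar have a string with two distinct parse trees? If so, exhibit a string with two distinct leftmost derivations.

Witness: t or t

Derivation 1: W ⇒ V ⇒ D ⇒ D or t ⇒ t or t
Derivation 2: W ⇒ V ⇒ V or D ⇒ D or D ⇒ t or D ⇒ t or t

Two distinct leftmost derivations for the same string.

Ambiguous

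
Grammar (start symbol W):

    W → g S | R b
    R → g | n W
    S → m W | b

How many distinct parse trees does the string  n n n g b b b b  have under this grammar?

2

Parse trees for n n n g b b b b:
  [W [R n [W [R n [W [R n [W g [S b]]] b]] b]] b]
  [W [R n [W [R n [W [R n [W [R g] b]] b]] b]] b]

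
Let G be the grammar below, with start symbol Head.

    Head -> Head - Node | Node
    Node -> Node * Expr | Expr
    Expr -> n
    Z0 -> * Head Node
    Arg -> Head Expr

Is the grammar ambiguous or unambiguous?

(Z0, Arg are unreachable from Head, so their rules don't affect L(Head).) Head → Head - Node | Node  ;  Node → Node * Expr | Expr  — a left-associative chain with Expr at the bottom. Each string factors uniquely by precedence.

Unambiguous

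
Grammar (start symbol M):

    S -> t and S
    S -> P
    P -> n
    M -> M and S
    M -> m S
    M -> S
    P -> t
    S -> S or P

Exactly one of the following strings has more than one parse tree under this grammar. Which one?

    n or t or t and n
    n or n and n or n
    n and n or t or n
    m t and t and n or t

m t and t and n or t

n or t or t and n: 1 tree
n or n and n or n: 1 tree
n and n or t or n: 1 tree
m t and t and n or t: 7 trees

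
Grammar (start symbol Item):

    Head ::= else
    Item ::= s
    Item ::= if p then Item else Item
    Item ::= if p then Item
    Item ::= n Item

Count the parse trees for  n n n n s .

Parse trees for n n n n s:
  [Item n [Item n [Item n [Item n [Item s]]]]]

1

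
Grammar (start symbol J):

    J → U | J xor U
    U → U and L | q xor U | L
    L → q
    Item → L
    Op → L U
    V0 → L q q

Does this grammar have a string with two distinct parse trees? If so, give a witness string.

Ambiguous

Witness: q xor q

Derivation 1: J ⇒ U ⇒ q xor U ⇒ q xor L ⇒ q xor q
Derivation 2: J ⇒ J xor U ⇒ U xor U ⇒ L xor U ⇒ q xor U ⇒ q xor L ⇒ q xor q

Two distinct leftmost derivations for the same string.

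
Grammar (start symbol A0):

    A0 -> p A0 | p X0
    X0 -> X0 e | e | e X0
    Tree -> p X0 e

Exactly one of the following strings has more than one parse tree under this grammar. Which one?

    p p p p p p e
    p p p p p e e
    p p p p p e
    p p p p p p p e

p p p p p e e

p p p p p p e: 1 tree
p p p p p e e: 2 trees
p p p p p e: 1 tree
p p p p p p p e: 1 tree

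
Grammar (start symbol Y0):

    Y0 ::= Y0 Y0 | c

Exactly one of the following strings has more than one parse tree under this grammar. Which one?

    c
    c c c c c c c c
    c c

c: 1 tree
c c c c c c c c: 429 trees
c c: 1 tree

c c c c c c c c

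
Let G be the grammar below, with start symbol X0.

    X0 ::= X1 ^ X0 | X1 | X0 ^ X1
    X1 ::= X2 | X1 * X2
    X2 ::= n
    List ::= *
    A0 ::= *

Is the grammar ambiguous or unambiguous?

Witness: n ^ n

Derivation 1: X0 ⇒ X1 ^ X0 ⇒ X2 ^ X0 ⇒ n ^ X0 ⇒ n ^ X1 ⇒ n ^ X2 ⇒ n ^ n
Derivation 2: X0 ⇒ X0 ^ X1 ⇒ X1 ^ X1 ⇒ X2 ^ X1 ⇒ n ^ X1 ⇒ n ^ X2 ⇒ n ^ n

Two distinct leftmost derivations for the same string.

Ambiguous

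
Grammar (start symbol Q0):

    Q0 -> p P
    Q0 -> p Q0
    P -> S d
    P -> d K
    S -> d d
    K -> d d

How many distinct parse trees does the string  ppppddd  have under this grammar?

2

Parse trees for ppppddd:
  [Q0 p [Q0 p [Q0 p [Q0 p [P [S d d] d]]]]]
  [Q0 p [Q0 p [Q0 p [Q0 p [P d [K d d]]]]]]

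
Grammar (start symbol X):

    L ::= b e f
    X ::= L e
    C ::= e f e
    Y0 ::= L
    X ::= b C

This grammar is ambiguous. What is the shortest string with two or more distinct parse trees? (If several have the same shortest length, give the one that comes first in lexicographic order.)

length 4: b e f e has 2 parse trees

Two derivations of b e f e:
  X ⇒ L e ⇒ b e f e
  X ⇒ b C ⇒ b e f e

b e f e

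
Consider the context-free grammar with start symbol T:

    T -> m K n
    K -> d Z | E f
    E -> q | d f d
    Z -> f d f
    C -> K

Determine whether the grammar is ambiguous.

Witness: m d f d f n

Derivation 1: T ⇒ m K n ⇒ m d Z n ⇒ m d f d f n
Derivation 2: T ⇒ m K n ⇒ m E f n ⇒ m d f d f n

Two distinct leftmost derivations for the same string.

Ambiguous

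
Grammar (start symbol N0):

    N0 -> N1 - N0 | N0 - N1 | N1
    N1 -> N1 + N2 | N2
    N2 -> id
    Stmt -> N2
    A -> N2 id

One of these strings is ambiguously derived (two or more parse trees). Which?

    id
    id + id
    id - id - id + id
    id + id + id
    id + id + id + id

id: 1 tree
id + id: 1 tree
id - id - id + id: 4 trees
id + id + id: 1 tree
id + id + id + id: 1 tree

id - id - id + id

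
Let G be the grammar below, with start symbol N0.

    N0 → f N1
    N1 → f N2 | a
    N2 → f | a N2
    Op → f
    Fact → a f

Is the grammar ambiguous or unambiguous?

Unambiguous

(Op, Fact are unreachable from N0, so their rules don't affect L(N0).) The reachable rules are right-linear with at most one rule per (nonterminal, next-terminal) pair. Each input token forces the next rule, so parsing is deterministic.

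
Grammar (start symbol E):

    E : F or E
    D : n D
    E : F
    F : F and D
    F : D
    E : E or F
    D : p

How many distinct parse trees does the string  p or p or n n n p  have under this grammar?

Parse trees for p or p or n n n p:
  [E [F [D p]] or [E [F [D p]] or [E [F [D n [D n [D n [D p]]]]]]]]
  [E [F [D p]] or [E [E [F [D p]]] or [F [D n [D n [D n [D p]]]]]]]
  [E [E [F [D p]] or [E [F [D p]]]] or [F [D n [D n [D n [D p]]]]]]
  [E [E [E [F [D p]]] or [F [D p]]] or [F [D n [D n [D n [D p]]]]]]

4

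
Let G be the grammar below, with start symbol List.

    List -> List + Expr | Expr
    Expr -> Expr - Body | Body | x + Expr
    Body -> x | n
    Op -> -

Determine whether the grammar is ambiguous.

Ambiguous

Witness: x + n

Derivation 1: List ⇒ List + Expr ⇒ Expr + Expr ⇒ Body + Expr ⇒ x + Expr ⇒ x + Body ⇒ x + n
Derivation 2: List ⇒ Expr ⇒ x + Expr ⇒ x + Body ⇒ x + n

Two distinct leftmost derivations for the same string.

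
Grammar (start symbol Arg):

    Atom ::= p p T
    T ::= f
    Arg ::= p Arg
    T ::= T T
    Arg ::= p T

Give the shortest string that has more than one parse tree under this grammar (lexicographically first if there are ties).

p f f f

length 2: no string has ≥2 trees
length 3: no string has ≥2 trees
length 4: p f f f has 2 parse trees

Two derivations of p f f f:
  Arg ⇒ p T ⇒ p T T ⇒ p f T ⇒ p f T T ⇒ p f f T ⇒ p f f f
  Arg ⇒ p T ⇒ p T T ⇒ p T T T ⇒ p f T T ⇒ p f f T ⇒ p f f f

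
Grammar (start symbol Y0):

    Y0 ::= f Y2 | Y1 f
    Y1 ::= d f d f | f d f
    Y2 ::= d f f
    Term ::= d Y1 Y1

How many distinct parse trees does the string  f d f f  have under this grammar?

Parse trees for f d f f:
  [Y0 f [Y2 d f f]]
  [Y0 [Y1 f d f] f]

2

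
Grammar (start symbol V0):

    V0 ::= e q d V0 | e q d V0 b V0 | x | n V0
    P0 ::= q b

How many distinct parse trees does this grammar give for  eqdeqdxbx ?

2

Parse trees for eqdeqdxbx:
  [V0 e q d [V0 e q d [V0 x] b [V0 x]]]
  [V0 e q d [V0 e q d [V0 x]] b [V0 x]]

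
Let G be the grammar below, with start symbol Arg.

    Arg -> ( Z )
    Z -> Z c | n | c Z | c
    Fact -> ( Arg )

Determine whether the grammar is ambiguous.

Ambiguous

Witness: ( c c )

Derivation 1: Arg ⇒ ( Z ) ⇒ ( Z c ) ⇒ ( c c )
Derivation 2: Arg ⇒ ( Z ) ⇒ ( c Z ) ⇒ ( c c )

Two distinct leftmost derivations for the same string.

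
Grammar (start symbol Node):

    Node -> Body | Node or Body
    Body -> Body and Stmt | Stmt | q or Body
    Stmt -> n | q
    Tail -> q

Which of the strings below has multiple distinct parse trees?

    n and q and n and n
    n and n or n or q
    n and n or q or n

n and n or q or n

n and q and n and n: 1 tree
n and n or n or q: 1 tree
n and n or q or n: 2 trees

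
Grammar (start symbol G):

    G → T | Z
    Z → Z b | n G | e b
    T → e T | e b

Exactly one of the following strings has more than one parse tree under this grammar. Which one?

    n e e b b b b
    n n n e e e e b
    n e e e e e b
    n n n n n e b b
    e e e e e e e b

n e e b b b b: 1 tree
n n n e e e e b: 1 tree
n e e e e e b: 1 tree
n n n n n e b b: 11 trees
e e e e e e e b: 1 tree

n n n n n e b b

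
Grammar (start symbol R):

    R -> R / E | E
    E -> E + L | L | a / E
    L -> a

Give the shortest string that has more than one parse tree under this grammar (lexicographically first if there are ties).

a / a

length 1: no string has ≥2 trees
length 3: a / a has 2 parse trees

Two derivations of a / a:
  R ⇒ R / E ⇒ E / E ⇒ L / E ⇒ a / E ⇒ a / L ⇒ a / a
  R ⇒ E ⇒ a / E ⇒ a / L ⇒ a / a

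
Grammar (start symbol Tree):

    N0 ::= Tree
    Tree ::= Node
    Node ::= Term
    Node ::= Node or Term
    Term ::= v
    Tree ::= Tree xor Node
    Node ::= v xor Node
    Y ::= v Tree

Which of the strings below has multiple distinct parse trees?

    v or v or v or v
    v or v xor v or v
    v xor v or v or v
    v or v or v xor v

v xor v or v or v

v or v or v or v: 1 tree
v or v xor v or v: 1 tree
v xor v or v or v: 4 trees
v or v or v xor v: 1 tree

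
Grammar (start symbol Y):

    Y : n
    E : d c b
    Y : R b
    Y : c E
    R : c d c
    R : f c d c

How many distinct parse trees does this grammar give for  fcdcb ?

Parse trees for fcdcb:
  [Y [R f c d c] b]

1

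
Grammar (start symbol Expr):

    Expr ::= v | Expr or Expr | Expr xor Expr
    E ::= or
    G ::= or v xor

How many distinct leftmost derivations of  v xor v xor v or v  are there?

Parse trees for v xor v xor v or v:
  [Expr [Expr [Expr v] xor [Expr [Expr v] xor [Expr v]]] or [Expr v]]
  [Expr [Expr [Expr [Expr v] xor [Expr v]] xor [Expr v]] or [Expr v]]
  [Expr [Expr v] xor [Expr [Expr [Expr v] xor [Expr v]] or [Expr v]]]
  [Expr [Expr v] xor [Expr [Expr v] xor [Expr [Expr v] or [Expr v]]]]
  [Expr [Expr [Expr v] xor [Expr v]] xor [Expr [Expr v] or [Expr v]]]

5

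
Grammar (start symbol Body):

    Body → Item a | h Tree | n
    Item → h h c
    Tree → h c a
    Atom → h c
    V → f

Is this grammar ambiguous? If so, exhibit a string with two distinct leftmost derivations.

Witness: h h c a

Derivation 1: Body ⇒ Item a ⇒ h h c a
Derivation 2: Body ⇒ h Tree ⇒ h h c a

Two distinct leftmost derivations for the same string.

Ambiguous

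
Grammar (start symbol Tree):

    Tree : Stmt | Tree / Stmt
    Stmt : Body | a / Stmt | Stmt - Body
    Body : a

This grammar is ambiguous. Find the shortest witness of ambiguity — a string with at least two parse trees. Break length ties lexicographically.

length 1: no string has ≥2 trees
length 3: a / a has 2 parse trees

Two derivations of a / a:
  Tree ⇒ Stmt ⇒ a / Stmt ⇒ a / Body ⇒ a / a
  Tree ⇒ Tree / Stmt ⇒ Stmt / Stmt ⇒ Body / Stmt ⇒ a / Stmt ⇒ a / Body ⇒ a / a

a / a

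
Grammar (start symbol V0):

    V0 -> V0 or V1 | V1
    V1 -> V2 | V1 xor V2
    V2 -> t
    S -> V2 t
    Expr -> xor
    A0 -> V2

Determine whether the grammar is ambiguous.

Unambiguous

Only V0, V1, V2 are reachable from V0; ignoring the rest: This is a standard precedence ladder (V0 over V1 over V2), with each level left-recursive on its own operator ('or' at V0, 'xor' at V1). That structure is LR(1), hence unambiguous.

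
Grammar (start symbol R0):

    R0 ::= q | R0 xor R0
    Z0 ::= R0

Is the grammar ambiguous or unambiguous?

Witness: q xor q xor q

Derivation 1: R0 ⇒ R0 xor R0 ⇒ q xor R0 ⇒ q xor R0 xor R0 ⇒ q xor q xor R0 ⇒ q xor q xor q
Derivation 2: R0 ⇒ R0 xor R0 ⇒ R0 xor R0 xor R0 ⇒ q xor R0 xor R0 ⇒ q xor q xor R0 ⇒ q xor q xor q

Two distinct leftmost derivations for the same string.

Ambiguous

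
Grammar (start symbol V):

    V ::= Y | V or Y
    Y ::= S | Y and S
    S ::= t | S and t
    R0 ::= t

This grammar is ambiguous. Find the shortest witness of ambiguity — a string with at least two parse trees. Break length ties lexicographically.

length 1: no string has ≥2 trees
length 3: t and t has 2 parse trees

Two derivations of t and t:
  V ⇒ Y ⇒ S ⇒ S and t ⇒ t and t
  V ⇒ Y ⇒ Y and S ⇒ S and S ⇒ t and S ⇒ t and t

t and t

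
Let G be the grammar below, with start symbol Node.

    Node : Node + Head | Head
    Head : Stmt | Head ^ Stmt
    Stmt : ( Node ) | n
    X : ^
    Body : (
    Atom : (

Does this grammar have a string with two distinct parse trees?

Unambiguous

(X, Body, Atom are unreachable from Node, so their rules don't affect L(Node).) The grammar is stratified — Node handles '+' (left-recursive), Head handles '^', Stmt atoms. Each operator has a fixed associativity and precedence level, so every string has one parse.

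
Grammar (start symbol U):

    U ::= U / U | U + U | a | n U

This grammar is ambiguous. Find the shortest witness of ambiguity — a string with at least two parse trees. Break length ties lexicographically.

length 1: no string has ≥2 trees
length 2: no string has ≥2 trees
length 3: no string has ≥2 trees
length 4: n a + a has 2 parse trees

Two derivations of n a + a:
  U ⇒ U + U ⇒ n U + U ⇒ n a + U ⇒ n a + a
  U ⇒ n U ⇒ n U + U ⇒ n a + U ⇒ n a + a

n a + a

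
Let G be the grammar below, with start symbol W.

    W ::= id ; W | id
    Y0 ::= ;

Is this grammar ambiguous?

Only W is reachable from W; ignoring the rest: Right-recursive list with a separator: after each atom, whether the separator follows determines the rule. One parse per string.

Unambiguous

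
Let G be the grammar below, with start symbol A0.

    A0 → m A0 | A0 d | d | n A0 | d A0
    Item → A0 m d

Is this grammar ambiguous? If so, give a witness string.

Ambiguous

Witness: d d

Derivation 1: A0 ⇒ A0 d ⇒ d d
Derivation 2: A0 ⇒ d A0 ⇒ d d

Two distinct leftmost derivations for the same string.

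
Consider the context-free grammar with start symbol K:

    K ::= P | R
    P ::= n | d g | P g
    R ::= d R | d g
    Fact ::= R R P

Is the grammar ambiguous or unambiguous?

Ambiguous

Witness: d g

Derivation 1: K ⇒ P ⇒ d g
Derivation 2: K ⇒ R ⇒ d g

Two distinct leftmost derivations for the same string.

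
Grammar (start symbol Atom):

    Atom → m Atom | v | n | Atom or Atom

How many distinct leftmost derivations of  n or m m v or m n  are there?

4

Parse trees for n or m m v or m n:
  [Atom [Atom n] or [Atom m [Atom m [Atom [Atom v] or [Atom m [Atom n]]]]]]
  [Atom [Atom n] or [Atom m [Atom [Atom m [Atom v]] or [Atom m [Atom n]]]]]
  [Atom [Atom n] or [Atom [Atom m [Atom m [Atom v]]] or [Atom m [Atom n]]]]
  [Atom [Atom [Atom n] or [Atom m [Atom m [Atom v]]]] or [Atom m [Atom n]]]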